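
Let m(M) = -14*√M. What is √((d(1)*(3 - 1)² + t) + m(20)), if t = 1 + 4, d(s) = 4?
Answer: √(21 - 28*√5) ≈ 6.4506*I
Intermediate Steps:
t = 5
√((d(1)*(3 - 1)² + t) + m(20)) = √((4*(3 - 1)² + 5) - 28*√5) = √((4*2² + 5) - 28*√5) = √((4*4 + 5) - 28*√5) = √((16 + 5) - 28*√5) = √(21 - 28*√5)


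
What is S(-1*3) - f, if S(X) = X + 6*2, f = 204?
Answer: -195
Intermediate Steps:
S(X) = 12 + X (S(X) = X + 12 = 12 + X)
S(-1*3) - f = (12 - 1*3) - 1*204 = (12 - 3) - 204 = 9 - 204 = -195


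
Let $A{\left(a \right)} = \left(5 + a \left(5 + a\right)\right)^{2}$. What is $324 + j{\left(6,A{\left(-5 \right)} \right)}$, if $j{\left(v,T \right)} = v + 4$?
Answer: $334$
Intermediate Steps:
$j{\left(v,T \right)} = 4 + v$
$324 + j{\left(6,A{\left(-5 \right)} \right)} = 324 + \left(4 + 6\right) = 324 + 10 = 334$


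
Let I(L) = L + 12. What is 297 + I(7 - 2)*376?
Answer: 6689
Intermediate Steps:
I(L) = 12 + L
297 + I(7 - 2)*376 = 297 + (12 + (7 - 2))*376 = 297 + (12 + 5)*376 = 297 + 17*376 = 297 + 6392 = 6689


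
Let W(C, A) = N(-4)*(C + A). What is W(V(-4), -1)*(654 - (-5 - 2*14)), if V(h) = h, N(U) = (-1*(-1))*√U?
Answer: -6870*I ≈ -6870.0*I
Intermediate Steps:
N(U) = √U (N(U) = 1*√U = √U)
W(C, A) = 2*I*(A + C) (W(C, A) = √(-4)*(C + A) = (2*I)*(A + C) = 2*I*(A + C))
W(V(-4), -1)*(654 - (-5 - 2*14)) = (2*I*(-1 - 4))*(654 - (-5 - 2*14)) = (2*I*(-5))*(654 - (-5 - 28)) = (-10*I)*(654 - 1*(-33)) = (-10*I)*(654 + 33) = -10*I*687 = -6870*I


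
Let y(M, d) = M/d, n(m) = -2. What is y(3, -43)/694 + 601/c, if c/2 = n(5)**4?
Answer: 8967473/477472 ≈ 18.781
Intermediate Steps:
c = 32 (c = 2*(-2)**4 = 2*16 = 32)
y(3, -43)/694 + 601/c = (3/(-43))/694 + 601/32 = (3*(-1/43))*(1/694) + 601*(1/32) = -3/43*1/694 + 601/32 = -3/29842 + 601/32 = 8967473/477472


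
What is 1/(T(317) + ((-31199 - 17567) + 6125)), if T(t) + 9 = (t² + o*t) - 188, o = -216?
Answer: -1/10821 ≈ -9.2413e-5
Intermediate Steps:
T(t) = -197 + t² - 216*t (T(t) = -9 + ((t² - 216*t) - 188) = -9 + (-188 + t² - 216*t) = -197 + t² - 216*t)
1/(T(317) + ((-31199 - 17567) + 6125)) = 1/((-197 + 317² - 216*317) + ((-31199 - 17567) + 6125)) = 1/((-197 + 100489 - 68472) + (-48766 + 6125)) = 1/(31820 - 42641) = 1/(-10821) = -1/10821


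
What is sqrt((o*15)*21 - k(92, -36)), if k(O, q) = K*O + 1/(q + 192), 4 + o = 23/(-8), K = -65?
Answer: sqrt(92826474)/156 ≈ 61.761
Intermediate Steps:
o = -55/8 (o = -4 + 23/(-8) = -4 + 23*(-1/8) = -4 - 23/8 = -55/8 ≈ -6.8750)
k(O, q) = 1/(192 + q) - 65*O (k(O, q) = -65*O + 1/(q + 192) = -65*O + 1/(192 + q) = 1/(192 + q) - 65*O)
sqrt((o*15)*21 - k(92, -36)) = sqrt(-55/8*15*21 - (1 - 12480*92 - 65*92*(-36))/(192 - 36)) = sqrt(-825/8*21 - (1 - 1148160 + 215280)/156) = sqrt(-17325/8 - (-932879)/156) = sqrt(-17325/8 - 1*(-932879/156)) = sqrt(-17325/8 + 932879/156) = sqrt(1190083/312) = sqrt(92826474)/156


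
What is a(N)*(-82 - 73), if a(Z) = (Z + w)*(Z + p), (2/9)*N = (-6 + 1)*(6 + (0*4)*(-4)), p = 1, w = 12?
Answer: -2554710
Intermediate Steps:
N = -135 (N = 9*((-6 + 1)*(6 + (0*4)*(-4)))/2 = 9*(-5*(6 + 0*(-4)))/2 = 9*(-5*(6 + 0))/2 = 9*(-5*6)/2 = (9/2)*(-30) = -135)
a(Z) = (1 + Z)*(12 + Z) (a(Z) = (Z + 12)*(Z + 1) = (12 + Z)*(1 + Z) = (1 + Z)*(12 + Z))
a(N)*(-82 - 73) = (12 + (-135)² + 13*(-135))*(-82 - 73) = (12 + 18225 - 1755)*(-155) = 16482*(-155) = -2554710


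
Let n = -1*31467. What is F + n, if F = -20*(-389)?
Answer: -23687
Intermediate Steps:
F = 7780
n = -31467
F + n = 7780 - 31467 = -23687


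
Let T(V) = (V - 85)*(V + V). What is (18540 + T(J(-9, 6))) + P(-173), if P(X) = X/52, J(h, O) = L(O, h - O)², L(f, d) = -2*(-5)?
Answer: 1119907/52 ≈ 21537.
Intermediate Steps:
L(f, d) = 10
J(h, O) = 100 (J(h, O) = 10² = 100)
P(X) = X/52 (P(X) = X*(1/52) = X/52)
T(V) = 2*V*(-85 + V) (T(V) = (-85 + V)*(2*V) = 2*V*(-85 + V))
(18540 + T(J(-9, 6))) + P(-173) = (18540 + 2*100*(-85 + 100)) + (1/52)*(-173) = (18540 + 2*100*15) - 173/52 = (18540 + 3000) - 173/52 = 21540 - 173/52 = 1119907/52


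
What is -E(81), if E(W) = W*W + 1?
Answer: -6562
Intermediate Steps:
E(W) = 1 + W² (E(W) = W² + 1 = 1 + W²)
-E(81) = -(1 + 81²) = -(1 + 6561) = -1*6562 = -6562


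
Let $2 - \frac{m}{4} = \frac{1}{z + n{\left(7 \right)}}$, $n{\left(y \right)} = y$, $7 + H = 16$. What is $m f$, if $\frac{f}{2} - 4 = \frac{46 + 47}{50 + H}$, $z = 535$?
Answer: $\frac{1425228}{15989} \approx 89.138$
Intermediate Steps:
$H = 9$ ($H = -7 + 16 = 9$)
$f = \frac{658}{59}$ ($f = 8 + 2 \frac{46 + 47}{50 + 9} = 8 + 2 \cdot \frac{93}{59} = 8 + \frac{186}{59} = \frac{658}{59} \approx 11.153$)
$m = \frac{2166}{271}$ ($m = 8 - \frac{4}{535 + 7} = 8 - \frac{4}{542} = 8 - \frac{2}{271} = \frac{2166}{271} \approx 7.9926$)
$m f = \frac{2166}{271} \cdot \frac{658}{59} = \frac{1425228}{15989}$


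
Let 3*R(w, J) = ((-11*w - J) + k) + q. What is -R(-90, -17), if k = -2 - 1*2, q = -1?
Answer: -334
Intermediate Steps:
k = -4 (k = -2 - 2 = -4)
R(w, J) = -5/3 - 11*w/3 - J/3 (R(w, J) = (((-11*w - J) - 4) - 1)/3 = (((-J - 11*w) - 4) - 1)/3 = ((-4 - J - 11*w) - 1)/3 = (-5 - J - 11*w)/3 = -5/3 - 11*w/3 - J/3)
-R(-90, -17) = -(-5/3 - 11/3*(-90) - ⅓*(-17)) = -(-5/3 + 330 + 17/3) = -1*334 = -334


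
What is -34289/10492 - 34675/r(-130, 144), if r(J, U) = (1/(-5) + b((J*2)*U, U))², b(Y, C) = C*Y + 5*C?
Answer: -24910102797831196389/7622176163184039292 ≈ -3.2681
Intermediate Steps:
b(Y, C) = 5*C + C*Y
r(J, U) = (-⅕ + U*(5 + 2*J*U))² (r(J, U) = (1/(-5) + U*(5 + (J*2)*U))² = (-⅕ + U*(5 + (2*J)*U))² = (-⅕ + U*(5 + 2*J*U))²)
-34289/10492 - 34675/r(-130, 144) = -34289/10492 - 34675*25/(-1 + 5*144*(5 + 2*(-130)*144))² = -34289*1/10492 - 34675*25/(-1 + 5*144*(5 - 37440))² = -34289/10492 - 34675*25/(-1 + 5*144*(-37435))² = -34289/10492 - 34675*25/(-1 - 26953200)² = -34289/10492 - 34675/((1/25)*(-26953201)²) = -34289/10492 - 34675/((1/25)*726475044146401) = -34289/10492 - 34675/726475044146401/25 = -34289/10492 - 34675*25/726475044146401 = -34289/10492 - 866875/726475044146401 = -24910102797831196389/7622176163184039292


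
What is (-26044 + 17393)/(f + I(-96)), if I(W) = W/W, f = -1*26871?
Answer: 8651/26870 ≈ 0.32196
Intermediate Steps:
f = -26871
I(W) = 1
(-26044 + 17393)/(f + I(-96)) = (-26044 + 17393)/(-26871 + 1) = -8651/(-26870) = -8651*(-1/26870) = 8651/26870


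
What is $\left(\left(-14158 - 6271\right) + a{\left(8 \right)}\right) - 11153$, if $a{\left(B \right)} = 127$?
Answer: $-31455$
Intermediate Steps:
$\left(\left(-14158 - 6271\right) + a{\left(8 \right)}\right) - 11153 = \left(\left(-14158 - 6271\right) + 127\right) - 11153 = \left(-20429 + 127\right) - 11153 = -20302 - 11153 = -31455$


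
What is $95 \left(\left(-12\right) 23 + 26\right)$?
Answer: $-23750$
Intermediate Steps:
$95 \left(\left(-12\right) 23 + 26\right) = 95 \left(-276 + 26\right) = 95 \left(-250\right) = -23750$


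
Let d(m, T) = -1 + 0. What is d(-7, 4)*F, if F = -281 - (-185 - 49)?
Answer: 47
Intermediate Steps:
d(m, T) = -1
F = -47 (F = -281 - 1*(-234) = -281 + 234 = -47)
d(-7, 4)*F = -1*(-47) = 47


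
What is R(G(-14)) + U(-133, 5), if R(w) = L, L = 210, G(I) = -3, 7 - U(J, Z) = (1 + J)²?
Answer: -17207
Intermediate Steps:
U(J, Z) = 7 - (1 + J)²
R(w) = 210
R(G(-14)) + U(-133, 5) = 210 + (7 - (1 - 133)²) = 210 + (7 - 1*(-132)²) = 210 + (7 - 1*17424) = 210 + (7 - 17424) = 210 - 17417 = -17207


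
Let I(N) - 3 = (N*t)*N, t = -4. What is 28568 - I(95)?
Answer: 64665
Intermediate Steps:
I(N) = 3 - 4*N² (I(N) = 3 + (N*(-4))*N = 3 + (-4*N)*N = 3 - 4*N²)
28568 - I(95) = 28568 - (3 - 4*95²) = 28568 - (3 - 4*9025) = 28568 - (3 - 36100) = 28568 - 1*(-36097) = 28568 + 36097 = 64665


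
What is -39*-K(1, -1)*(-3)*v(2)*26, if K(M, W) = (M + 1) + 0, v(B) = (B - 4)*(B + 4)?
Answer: 73008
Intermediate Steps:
v(B) = (-4 + B)*(4 + B)
K(M, W) = 1 + M (K(M, W) = (1 + M) + 0 = 1 + M)
-39*-K(1, -1)*(-3)*v(2)*26 = -39*-(1 + 1)*(-3)*(-16 + 2²)*26 = -39*-1*2*(-3)*(-16 + 4)*26 = -39*(-2*(-3))*(-12)*26 = -234*(-12)*26 = -39*(-72)*26 = 2808*26 = 73008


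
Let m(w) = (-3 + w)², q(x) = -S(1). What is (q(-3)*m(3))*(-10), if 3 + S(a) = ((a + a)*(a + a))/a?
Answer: 0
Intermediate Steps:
S(a) = -3 + 4*a (S(a) = -3 + ((a + a)*(a + a))/a = -3 + ((2*a)*(2*a))/a = -3 + (4*a²)/a = -3 + 4*a)
q(x) = -1 (q(x) = -(-3 + 4*1) = -(-3 + 4) = -1*1 = -1)
(q(-3)*m(3))*(-10) = -(-3 + 3)²*(-10) = -1*0²*(-10) = -1*0*(-10) = 0*(-10) = 0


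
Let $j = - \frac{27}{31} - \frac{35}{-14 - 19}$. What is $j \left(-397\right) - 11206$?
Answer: $- \frac{11540756}{1023} \approx -11281.0$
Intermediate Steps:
$j = \frac{194}{1023}$ ($j = \left(-27\right) \frac{1}{31} - \frac{35}{-33} = - \frac{27}{31} - - \frac{35}{33} = - \frac{27}{31} + \frac{35}{33} = \frac{194}{1023} \approx 0.18964$)
$j \left(-397\right) - 11206 = \frac{194}{1023} \left(-397\right) - 11206 = - \frac{77018}{1023} - 11206 = - \frac{11540756}{1023}$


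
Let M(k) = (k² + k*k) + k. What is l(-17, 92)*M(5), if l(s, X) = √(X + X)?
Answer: 110*√46 ≈ 746.06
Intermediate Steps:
l(s, X) = √2*√X (l(s, X) = √(2*X) = √2*√X)
M(k) = k + 2*k² (M(k) = (k² + k²) + k = 2*k² + k = k + 2*k²)
l(-17, 92)*M(5) = (√2*√92)*(5*(1 + 2*5)) = (√2*(2*√23))*(5*(1 + 10)) = (2*√46)*(5*11) = (2*√46)*55 = 110*√46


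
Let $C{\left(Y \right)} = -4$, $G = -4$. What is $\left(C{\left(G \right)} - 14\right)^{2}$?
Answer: $324$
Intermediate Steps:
$\left(C{\left(G \right)} - 14\right)^{2} = \left(-4 - 14\right)^{2} = \left(-18\right)^{2} = 324$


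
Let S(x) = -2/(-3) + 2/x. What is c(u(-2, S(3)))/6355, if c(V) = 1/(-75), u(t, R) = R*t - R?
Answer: -1/476625 ≈ -2.0981e-6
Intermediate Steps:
S(x) = ⅔ + 2/x (S(x) = -2*(-⅓) + 2/x = ⅔ + 2/x)
u(t, R) = -R + R*t
c(V) = -1/75
c(u(-2, S(3)))/6355 = -1/75/6355 = -1/75*1/6355 = -1/476625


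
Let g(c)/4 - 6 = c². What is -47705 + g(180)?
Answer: 81919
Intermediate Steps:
g(c) = 24 + 4*c²
-47705 + g(180) = -47705 + (24 + 4*180²) = -47705 + (24 + 4*32400) = -47705 + (24 + 129600) = -47705 + 129624 = 81919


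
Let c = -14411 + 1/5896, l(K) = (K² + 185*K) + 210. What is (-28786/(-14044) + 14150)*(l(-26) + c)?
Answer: -10742826341114187/41401712 ≈ -2.5948e+8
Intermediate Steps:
l(K) = 210 + K² + 185*K
c = -84967255/5896 (c = -14411 + 1/5896 = -84967255/5896 ≈ -14411.)
(-28786/(-14044) + 14150)*(l(-26) + c) = (-28786/(-14044) + 14150)*((210 + (-26)² + 185*(-26)) - 84967255/5896) = (-28786*(-1/14044) + 14150)*((210 + 676 - 4810) - 84967255/5896) = (14393/7022 + 14150)*(-3924 - 84967255/5896) = (99375693/7022)*(-108103159/5896) = -10742826341114187/41401712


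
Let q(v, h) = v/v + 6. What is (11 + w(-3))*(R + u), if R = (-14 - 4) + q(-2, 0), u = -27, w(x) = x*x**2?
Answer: 608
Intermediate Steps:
w(x) = x**3
q(v, h) = 7 (q(v, h) = 1 + 6 = 7)
R = -11 (R = (-14 - 4) + 7 = -18 + 7 = -11)
(11 + w(-3))*(R + u) = (11 + (-3)**3)*(-11 - 27) = (11 - 27)*(-38) = -16*(-38) = 608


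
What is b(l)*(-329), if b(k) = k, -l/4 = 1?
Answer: 1316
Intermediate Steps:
l = -4 (l = -4*1 = -4)
b(l)*(-329) = -4*(-329) = 1316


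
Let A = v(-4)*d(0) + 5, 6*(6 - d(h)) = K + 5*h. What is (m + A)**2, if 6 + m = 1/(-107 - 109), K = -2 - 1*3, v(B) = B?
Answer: 37466641/46656 ≈ 803.04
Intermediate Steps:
K = -5 (K = -2 - 3 = -5)
d(h) = 41/6 - 5*h/6 (d(h) = 6 - (-5 + 5*h)/6 = 6 + (5/6 - 5*h/6) = 41/6 - 5*h/6)
m = -1297/216 (m = -6 + 1/(-107 - 109) = -6 + 1/(-216) = -6 - 1/216 = -1297/216 ≈ -6.0046)
A = -67/3 (A = -4*(41/6 - 5/6*0) + 5 = -4*(41/6 + 0) + 5 = -4*41/6 + 5 = -82/3 + 5 = -67/3 ≈ -22.333)
(m + A)**2 = (-1297/216 - 67/3)**2 = (-6121/216)**2 = 37466641/46656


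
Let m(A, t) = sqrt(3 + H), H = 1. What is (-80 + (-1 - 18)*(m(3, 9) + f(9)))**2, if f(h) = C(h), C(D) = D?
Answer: 83521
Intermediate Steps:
f(h) = h
m(A, t) = 2 (m(A, t) = sqrt(3 + 1) = sqrt(4) = 2)
(-80 + (-1 - 18)*(m(3, 9) + f(9)))**2 = (-80 + (-1 - 18)*(2 + 9))**2 = (-80 - 19*11)**2 = (-80 - 209)**2 = (-289)**2 = 83521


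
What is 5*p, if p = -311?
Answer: -1555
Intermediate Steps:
5*p = 5*(-311) = -1555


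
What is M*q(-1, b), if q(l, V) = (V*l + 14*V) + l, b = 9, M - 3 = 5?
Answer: 928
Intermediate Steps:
M = 8 (M = 3 + 5 = 8)
q(l, V) = l + 14*V + V*l (q(l, V) = (14*V + V*l) + l = l + 14*V + V*l)
M*q(-1, b) = 8*(-1 + 14*9 + 9*(-1)) = 8*(-1 + 126 - 9) = 8*116 = 928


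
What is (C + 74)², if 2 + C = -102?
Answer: 900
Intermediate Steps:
C = -104 (C = -2 - 102 = -104)
(C + 74)² = (-104 + 74)² = (-30)² = 900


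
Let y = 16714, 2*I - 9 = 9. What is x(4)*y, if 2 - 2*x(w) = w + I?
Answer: -91927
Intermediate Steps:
I = 9 (I = 9/2 + (1/2)*9 = 9/2 + 9/2 = 9)
x(w) = -7/2 - w/2 (x(w) = 1 - (w + 9)/2 = 1 - (9 + w)/2 = 1 + (-9/2 - w/2) = -7/2 - w/2)
x(4)*y = (-7/2 - 1/2*4)*16714 = (-7/2 - 2)*16714 = -11/2*16714 = -91927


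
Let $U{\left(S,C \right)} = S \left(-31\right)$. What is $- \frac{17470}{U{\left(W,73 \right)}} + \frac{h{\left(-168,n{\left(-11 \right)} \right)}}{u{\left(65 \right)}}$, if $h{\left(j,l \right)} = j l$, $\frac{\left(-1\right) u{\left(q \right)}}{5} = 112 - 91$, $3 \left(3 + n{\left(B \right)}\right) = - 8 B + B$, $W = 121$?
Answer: $\frac{2302594}{56265} \approx 40.924$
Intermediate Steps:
$U{\left(S,C \right)} = - 31 S$
$n{\left(B \right)} = -3 - \frac{7 B}{3}$ ($n{\left(B \right)} = -3 + \frac{- 8 B + B}{3} = -3 + \frac{\left(-7\right) B}{3} = -3 - \frac{7 B}{3}$)
$u{\left(q \right)} = -105$ ($u{\left(q \right)} = - 5 \left(112 - 91\right) = \left(-5\right) 21 = -105$)
$- \frac{17470}{U{\left(W,73 \right)}} + \frac{h{\left(-168,n{\left(-11 \right)} \right)}}{u{\left(65 \right)}} = - \frac{17470}{\left(-31\right) 121} + \frac{\left(-168\right) \left(-3 - - \frac{77}{3}\right)}{-105} = - \frac{17470}{-3751} + - 168 \left(-3 + \frac{77}{3}\right) \left(- \frac{1}{105}\right) = \left(-17470\right) \left(- \frac{1}{3751}\right) + \left(-168\right) \frac{68}{3} \left(- \frac{1}{105}\right) = \frac{17470}{3751} - - \frac{544}{15} = \frac{17470}{3751} + \frac{544}{15} = \frac{2302594}{56265}$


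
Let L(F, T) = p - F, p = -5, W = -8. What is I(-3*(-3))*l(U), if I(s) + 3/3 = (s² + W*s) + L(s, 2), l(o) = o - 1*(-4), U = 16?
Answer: -120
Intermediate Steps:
L(F, T) = -5 - F
l(o) = 4 + o (l(o) = o + 4 = 4 + o)
I(s) = -6 + s² - 9*s (I(s) = -1 + ((s² - 8*s) + (-5 - s)) = -1 + (-5 + s² - 9*s) = -6 + s² - 9*s)
I(-3*(-3))*l(U) = (-6 + (-3*(-3))² - (-27)*(-3))*(4 + 16) = (-6 + 9² - 9*9)*20 = (-6 + 81 - 81)*20 = -6*20 = -120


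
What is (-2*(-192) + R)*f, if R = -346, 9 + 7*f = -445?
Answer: -17252/7 ≈ -2464.6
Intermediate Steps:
f = -454/7 (f = -9/7 + (⅐)*(-445) = -9/7 - 445/7 = -454/7 ≈ -64.857)
(-2*(-192) + R)*f = (-2*(-192) - 346)*(-454/7) = (384 - 346)*(-454/7) = 38*(-454/7) = -17252/7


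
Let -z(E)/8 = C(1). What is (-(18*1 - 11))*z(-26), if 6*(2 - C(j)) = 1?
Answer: 308/3 ≈ 102.67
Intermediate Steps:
C(j) = 11/6 (C(j) = 2 - 1/6*1 = 2 - 1/6 = 11/6)
z(E) = -44/3 (z(E) = -8*11/6 = -44/3)
(-(18*1 - 11))*z(-26) = -(18*1 - 11)*(-44/3) = -(18 - 11)*(-44/3) = -1*7*(-44/3) = -7*(-44/3) = 308/3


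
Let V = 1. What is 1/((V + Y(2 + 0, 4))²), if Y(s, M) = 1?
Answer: ¼ ≈ 0.25000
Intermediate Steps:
1/((V + Y(2 + 0, 4))²) = 1/((1 + 1)²) = 1/(2²) = 1/4 = ¼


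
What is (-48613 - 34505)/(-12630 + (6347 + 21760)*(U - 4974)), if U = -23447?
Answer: 27706/266280559 ≈ 0.00010405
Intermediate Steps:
(-48613 - 34505)/(-12630 + (6347 + 21760)*(U - 4974)) = (-48613 - 34505)/(-12630 + (6347 + 21760)*(-23447 - 4974)) = -83118/(-12630 + 28107*(-28421)) = -83118/(-12630 - 798829047) = -83118/(-798841677) = -83118*(-1/798841677) = 27706/266280559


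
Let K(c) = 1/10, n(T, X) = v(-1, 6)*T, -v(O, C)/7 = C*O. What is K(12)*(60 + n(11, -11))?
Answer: 261/5 ≈ 52.200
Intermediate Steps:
v(O, C) = -7*C*O
n(T, X) = 42*T (n(T, X) = (-7*6*(-1))*T = 42*T)
K(c) = 1/10
K(12)*(60 + n(11, -11)) = (60 + 42*11)/10 = (60 + 462)/10 = (1/10)*522 = 261/5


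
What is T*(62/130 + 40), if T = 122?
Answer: 320982/65 ≈ 4938.2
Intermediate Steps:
T*(62/130 + 40) = 122*(62/130 + 40) = 122*(62*(1/130) + 40) = 122*(31/65 + 40) = 122*(2631/65) = 320982/65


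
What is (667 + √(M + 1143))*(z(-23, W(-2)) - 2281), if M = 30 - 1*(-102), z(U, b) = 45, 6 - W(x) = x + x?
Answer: -1491412 - 11180*√51 ≈ -1.5713e+6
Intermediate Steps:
W(x) = 6 - 2*x (W(x) = 6 - (x + x) = 6 - 2*x)
M = 132 (M = 30 + 102 = 132)
(667 + √(M + 1143))*(z(-23, W(-2)) - 2281) = (667 + √(132 + 1143))*(45 - 2281) = (667 + √1275)*(-2236) = (667 + 5*√51)*(-2236) = -1491412 - 11180*√51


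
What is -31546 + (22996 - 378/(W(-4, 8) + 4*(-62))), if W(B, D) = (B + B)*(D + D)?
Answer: -1607211/188 ≈ -8549.0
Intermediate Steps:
W(B, D) = 4*B*D (W(B, D) = (2*B)*(2*D) = 4*B*D)
-31546 + (22996 - 378/(W(-4, 8) + 4*(-62))) = -31546 + (22996 - 378/(4*(-4)*8 + 4*(-62))) = -31546 + (22996 - 378/(-128 - 248)) = -31546 + (22996 - 378/(-376)) = -31546 + (22996 - 378*(-1/376)) = -31546 + (22996 + 189/188) = -31546 + 4323437/188 = -1607211/188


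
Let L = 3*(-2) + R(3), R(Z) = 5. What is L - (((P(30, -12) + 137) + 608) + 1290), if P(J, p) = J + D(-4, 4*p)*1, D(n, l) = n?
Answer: -2062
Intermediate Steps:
P(J, p) = -4 + J (P(J, p) = J - 4*1 = J - 4 = -4 + J)
L = -1 (L = 3*(-2) + 5 = -6 + 5 = -1)
L - (((P(30, -12) + 137) + 608) + 1290) = -1 - ((((-4 + 30) + 137) + 608) + 1290) = -1 - (((26 + 137) + 608) + 1290) = -1 - ((163 + 608) + 1290) = -1 - (771 + 1290) = -1 - 1*2061 = -1 - 2061 = -2062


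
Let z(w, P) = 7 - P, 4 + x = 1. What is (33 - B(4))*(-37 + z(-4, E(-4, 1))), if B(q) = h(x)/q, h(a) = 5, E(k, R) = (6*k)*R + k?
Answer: -127/2 ≈ -63.500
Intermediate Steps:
x = -3 (x = -4 + 1 = -3)
E(k, R) = k + 6*R*k (E(k, R) = 6*R*k + k = k + 6*R*k)
B(q) = 5/q
(33 - B(4))*(-37 + z(-4, E(-4, 1))) = (33 - 5/4)*(-37 + (7 - (-4)*(1 + 6*1))) = (33 - 5/4)*(-37 + (7 - (-4)*(1 + 6))) = (33 - 1*5/4)*(-37 + (7 - (-4)*7)) = (33 - 5/4)*(-37 + (7 - 1*(-28))) = 127*(-37 + (7 + 28))/4 = 127*(-37 + 35)/4 = (127/4)*(-2) = -127/2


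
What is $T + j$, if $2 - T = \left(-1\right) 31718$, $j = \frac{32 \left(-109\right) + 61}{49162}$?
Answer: $\frac{1559415213}{49162} \approx 31720.0$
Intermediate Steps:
$j = - \frac{3427}{49162}$ ($j = \left(-3488 + 61\right) \frac{1}{49162} = \left(-3427\right) \frac{1}{49162} = - \frac{3427}{49162} \approx -0.069708$)
$T = 31720$ ($T = 2 - \left(-1\right) 31718 = 2 - -31718 = 2 + 31718 = 31720$)
$T + j = 31720 - \frac{3427}{49162} = \frac{1559415213}{49162}$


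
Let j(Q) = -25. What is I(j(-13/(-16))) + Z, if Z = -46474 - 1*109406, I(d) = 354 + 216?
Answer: -155310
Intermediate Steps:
I(d) = 570
Z = -155880 (Z = -46474 - 109406 = -155880)
I(j(-13/(-16))) + Z = 570 - 155880 = -155310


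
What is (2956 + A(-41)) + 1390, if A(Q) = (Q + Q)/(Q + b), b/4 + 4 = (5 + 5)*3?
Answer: 273716/63 ≈ 4344.7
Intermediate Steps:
b = 104 (b = -16 + 4*((5 + 5)*3) = -16 + 4*(10*3) = -16 + 4*30 = -16 + 120 = 104)
A(Q) = 2*Q/(104 + Q) (A(Q) = (Q + Q)/(Q + 104) = (2*Q)/(104 + Q) = 2*Q/(104 + Q))
(2956 + A(-41)) + 1390 = (2956 + 2*(-41)/(104 - 41)) + 1390 = (2956 + 2*(-41)/63) + 1390 = (2956 + 2*(-41)*(1/63)) + 1390 = (2956 - 82/63) + 1390 = 186146/63 + 1390 = 273716/63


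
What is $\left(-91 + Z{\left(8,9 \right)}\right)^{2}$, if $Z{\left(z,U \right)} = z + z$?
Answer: $5625$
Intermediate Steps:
$Z{\left(z,U \right)} = 2 z$
$\left(-91 + Z{\left(8,9 \right)}\right)^{2} = \left(-91 + 2 \cdot 8\right)^{2} = \left(-91 + 16\right)^{2} = \left(-75\right)^{2} = 5625$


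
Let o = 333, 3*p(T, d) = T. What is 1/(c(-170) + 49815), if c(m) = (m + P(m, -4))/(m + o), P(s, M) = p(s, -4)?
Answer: 489/24358855 ≈ 2.0075e-5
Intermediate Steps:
p(T, d) = T/3
P(s, M) = s/3
c(m) = 4*m/(3*(333 + m)) (c(m) = (m + m/3)/(m + 333) = (4*m/3)/(333 + m) = 4*m/(3*(333 + m)))
1/(c(-170) + 49815) = 1/((4/3)*(-170)/(333 - 170) + 49815) = 1/((4/3)*(-170)/163 + 49815) = 1/((4/3)*(-170)*(1/163) + 49815) = 1/(-680/489 + 49815) = 1/(24358855/489) = 489/24358855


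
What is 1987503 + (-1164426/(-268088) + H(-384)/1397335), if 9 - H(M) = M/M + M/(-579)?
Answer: 71847881542320627279/36149743938820 ≈ 1.9875e+6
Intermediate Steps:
H(M) = 8 + M/579 (H(M) = 9 - (M/M + M/(-579)) = 9 - (1 + M*(-1/579)) = 9 - (1 - M/579) = 9 + (-1 + M/579) = 8 + M/579)
1987503 + (-1164426/(-268088) + H(-384)/1397335) = 1987503 + (-1164426/(-268088) + (8 + (1/579)*(-384))/1397335) = 1987503 + (-1164426*(-1/268088) + (8 - 128/193)*(1/1397335)) = 1987503 + (582213/134044 + (1416/193)*(1/1397335)) = 1987503 + (582213/134044 + 1416/269685655) = 1987503 + 157014684060819/36149743938820 = 71847881542320627279/36149743938820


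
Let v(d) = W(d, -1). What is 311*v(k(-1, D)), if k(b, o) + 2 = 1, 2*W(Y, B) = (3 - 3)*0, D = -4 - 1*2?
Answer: 0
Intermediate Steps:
D = -6 (D = -4 - 2 = -6)
W(Y, B) = 0 (W(Y, B) = ((3 - 3)*0)/2 = (0*0)/2 = (½)*0 = 0)
k(b, o) = -1 (k(b, o) = -2 + 1 = -1)
v(d) = 0
311*v(k(-1, D)) = 311*0 = 0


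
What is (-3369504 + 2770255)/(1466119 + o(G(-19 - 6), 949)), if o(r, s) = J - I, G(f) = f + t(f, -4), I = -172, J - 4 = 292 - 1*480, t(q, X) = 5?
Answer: -599249/1466107 ≈ -0.40873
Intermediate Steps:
J = -184 (J = 4 + (292 - 1*480) = 4 + (292 - 480) = 4 - 188 = -184)
G(f) = 5 + f (G(f) = f + 5 = 5 + f)
o(r, s) = -12 (o(r, s) = -184 - 1*(-172) = -184 + 172 = -12)
(-3369504 + 2770255)/(1466119 + o(G(-19 - 6), 949)) = (-3369504 + 2770255)/(1466119 - 12) = -599249/1466107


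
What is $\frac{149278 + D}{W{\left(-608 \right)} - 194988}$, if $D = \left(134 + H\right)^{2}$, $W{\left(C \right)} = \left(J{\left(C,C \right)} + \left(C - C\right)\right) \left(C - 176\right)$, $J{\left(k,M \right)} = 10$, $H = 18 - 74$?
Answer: $- \frac{77681}{101414} \approx -0.76598$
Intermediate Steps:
$H = -56$ ($H = 18 - 74 = -56$)
$W{\left(C \right)} = -1760 + 10 C$ ($W{\left(C \right)} = \left(10 + \left(C - C\right)\right) \left(C - 176\right) = \left(10 + 0\right) \left(-176 + C\right) = 10 \left(-176 + C\right) = -1760 + 10 C$)
$D = 6084$ ($D = \left(134 - 56\right)^{2} = 78^{2} = 6084$)
$\frac{149278 + D}{W{\left(-608 \right)} - 194988} = \frac{149278 + 6084}{\left(-1760 + 10 \left(-608\right)\right) - 194988} = \frac{155362}{\left(-1760 - 6080\right) - 194988} = \frac{155362}{-7840 - 194988} = \frac{155362}{-202828} = 155362 \left(- \frac{1}{202828}\right) = - \frac{77681}{101414}$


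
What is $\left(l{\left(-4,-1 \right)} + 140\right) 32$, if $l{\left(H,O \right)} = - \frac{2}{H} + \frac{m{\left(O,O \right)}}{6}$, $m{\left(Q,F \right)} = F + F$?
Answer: $\frac{13456}{3} \approx 4485.3$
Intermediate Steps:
$m{\left(Q,F \right)} = 2 F$
$l{\left(H,O \right)} = - \frac{2}{H} + \frac{O}{3}$ ($l{\left(H,O \right)} = - \frac{2}{H} + \frac{2 O}{6} = - \frac{2}{H} + 2 O \frac{1}{6} = - \frac{2}{H} + \frac{O}{3}$)
$\left(l{\left(-4,-1 \right)} + 140\right) 32 = \left(\left(- \frac{2}{-4} + \frac{1}{3} \left(-1\right)\right) + 140\right) 32 = \left(\left(\left(-2\right) \left(- \frac{1}{4}\right) - \frac{1}{3}\right) + 140\right) 32 = \left(\left(\frac{1}{2} - \frac{1}{3}\right) + 140\right) 32 = \left(\frac{1}{6} + 140\right) 32 = \frac{841}{6} \cdot 32 = \frac{13456}{3}$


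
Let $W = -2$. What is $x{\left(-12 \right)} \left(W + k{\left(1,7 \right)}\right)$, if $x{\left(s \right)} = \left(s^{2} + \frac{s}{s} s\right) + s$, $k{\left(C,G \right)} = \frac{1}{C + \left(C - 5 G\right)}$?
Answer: $- \frac{2680}{11} \approx -243.64$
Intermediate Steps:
$k{\left(C,G \right)} = \frac{1}{- 5 G + 2 C}$ ($k{\left(C,G \right)} = \frac{1}{C + \left(C - 5 G\right)} = \frac{1}{- 5 G + 2 C}$)
$x{\left(s \right)} = s^{2} + 2 s$ ($x{\left(s \right)} = \left(s^{2} + 1 s\right) + s = \left(s^{2} + s\right) + s = \left(s + s^{2}\right) + s = s^{2} + 2 s$)
$x{\left(-12 \right)} \left(W + k{\left(1,7 \right)}\right) = - 12 \left(2 - 12\right) \left(-2 + \frac{1}{\left(-5\right) 7 + 2 \cdot 1}\right) = \left(-12\right) \left(-10\right) \left(-2 + \frac{1}{-35 + 2}\right) = 120 \left(-2 + \frac{1}{-33}\right) = 120 \left(-2 - \frac{1}{33}\right) = 120 \left(- \frac{67}{33}\right) = - \frac{2680}{11}$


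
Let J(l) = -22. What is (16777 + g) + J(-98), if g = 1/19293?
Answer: 323254216/19293 ≈ 16755.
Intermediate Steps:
g = 1/19293 ≈ 5.1832e-5
(16777 + g) + J(-98) = (16777 + 1/19293) - 22 = 323678662/19293 - 22 = 323254216/19293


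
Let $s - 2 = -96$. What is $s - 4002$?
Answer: $-4096$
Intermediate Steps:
$s = -94$ ($s = 2 - 96 = -94$)
$s - 4002 = -94 - 4002 = -4096$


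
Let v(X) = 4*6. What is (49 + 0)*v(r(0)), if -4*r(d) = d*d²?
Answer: 1176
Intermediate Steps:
r(d) = -d³/4 (r(d) = -d*d²/4 = -d³/4)
v(X) = 24
(49 + 0)*v(r(0)) = (49 + 0)*24 = 49*24 = 1176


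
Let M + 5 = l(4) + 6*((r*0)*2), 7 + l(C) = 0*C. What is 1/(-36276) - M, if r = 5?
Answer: 435311/36276 ≈ 12.000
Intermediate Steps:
l(C) = -7 (l(C) = -7 + 0*C = -7 + 0 = -7)
M = -12 (M = -5 + (-7 + 6*((5*0)*2)) = -5 + (-7 + 6*(0*2)) = -5 + (-7 + 6*0) = -5 + (-7 + 0) = -5 - 7 = -12)
1/(-36276) - M = 1/(-36276) - 1*(-12) = -1/36276 + 12 = 435311/36276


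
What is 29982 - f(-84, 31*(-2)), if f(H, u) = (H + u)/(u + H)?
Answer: 29981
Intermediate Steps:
f(H, u) = 1 (f(H, u) = (H + u)/(H + u) = 1)
29982 - f(-84, 31*(-2)) = 29982 - 1*1 = 29982 - 1 = 29981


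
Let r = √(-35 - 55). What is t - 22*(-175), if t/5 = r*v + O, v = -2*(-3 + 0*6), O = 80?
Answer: 4250 + 90*I*√10 ≈ 4250.0 + 284.6*I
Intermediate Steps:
r = 3*I*√10 (r = √(-90) = 3*I*√10 ≈ 9.4868*I)
v = 6 (v = -2*(-3 + 0) = -2*(-3) = 6)
t = 400 + 90*I*√10 (t = 5*((3*I*√10)*6 + 80) = 5*(18*I*√10 + 80) = 5*(80 + 18*I*√10) = 400 + 90*I*√10 ≈ 400.0 + 284.6*I)
t - 22*(-175) = (400 + 90*I*√10) - 22*(-175) = (400 + 90*I*√10) - 1*(-3850) = (400 + 90*I*√10) + 3850 = 4250 + 90*I*√10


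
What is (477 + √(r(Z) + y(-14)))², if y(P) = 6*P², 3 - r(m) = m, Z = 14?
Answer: (477 + √1165)² ≈ 2.6126e+5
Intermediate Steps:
r(m) = 3 - m
(477 + √(r(Z) + y(-14)))² = (477 + √((3 - 1*14) + 6*(-14)²))² = (477 + √((3 - 14) + 6*196))² = (477 + √(-11 + 1176))² = (477 + √1165)²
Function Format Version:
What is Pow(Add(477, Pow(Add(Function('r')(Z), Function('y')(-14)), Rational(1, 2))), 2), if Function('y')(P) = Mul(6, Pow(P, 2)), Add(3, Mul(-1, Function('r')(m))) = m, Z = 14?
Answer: Pow(Add(477, Pow(1165, Rational(1, 2))), 2) ≈ 2.6126e+5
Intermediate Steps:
Function('r')(m) = Add(3, Mul(-1, m))
Pow(Add(477, Pow(Add(Function('r')(Z), Function('y')(-14)), Rational(1, 2))), 2) = Pow(Add(477, Pow(Add(Add(3, Mul(-1, 14)), Mul(6, Pow(-14, 2))), Rational(1, 2))), 2) = Pow(Add(477, Pow(Add(Add(3, -14), Mul(6, 196)), Rational(1, 2))), 2) = Pow(Add(477, Pow(Add(-11, 1176), Rational(1, 2))), 2) = Pow(Add(477, Pow(1165, Rational(1, 2))), 2)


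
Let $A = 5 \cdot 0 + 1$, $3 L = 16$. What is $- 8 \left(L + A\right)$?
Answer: $- \frac{152}{3} \approx -50.667$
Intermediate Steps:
$L = \frac{16}{3}$ ($L = \frac{1}{3} \cdot 16 = \frac{16}{3} \approx 5.3333$)
$A = 1$ ($A = 0 + 1 = 1$)
$- 8 \left(L + A\right) = - 8 \left(\frac{16}{3} + 1\right) = \left(-8\right) \frac{19}{3} = - \frac{152}{3}$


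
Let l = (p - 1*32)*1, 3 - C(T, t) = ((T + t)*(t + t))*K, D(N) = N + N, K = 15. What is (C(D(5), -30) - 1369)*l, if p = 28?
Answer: 77464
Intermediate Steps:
D(N) = 2*N
C(T, t) = 3 - 30*t*(T + t) (C(T, t) = 3 - (T + t)*(t + t)*15 = 3 - (T + t)*(2*t)*15 = 3 - 2*t*(T + t)*15 = 3 - 30*t*(T + t))
l = -4 (l = (28 - 1*32)*1 = (28 - 32)*1 = -4*1 = -4)
(C(D(5), -30) - 1369)*l = ((3 - 30*(-30)² - 30*2*5*(-30)) - 1369)*(-4) = ((3 - 30*900 - 30*10*(-30)) - 1369)*(-4) = ((3 - 27000 + 9000) - 1369)*(-4) = (-17997 - 1369)*(-4) = -19366*(-4) = 77464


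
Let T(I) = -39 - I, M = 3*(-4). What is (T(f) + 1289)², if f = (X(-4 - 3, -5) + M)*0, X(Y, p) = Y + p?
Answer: 1562500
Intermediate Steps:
M = -12
f = 0 (f = (((-4 - 3) - 5) - 12)*0 = ((-7 - 5) - 12)*0 = (-12 - 12)*0 = -24*0 = 0)
(T(f) + 1289)² = ((-39 - 1*0) + 1289)² = ((-39 + 0) + 1289)² = (-39 + 1289)² = 1250² = 1562500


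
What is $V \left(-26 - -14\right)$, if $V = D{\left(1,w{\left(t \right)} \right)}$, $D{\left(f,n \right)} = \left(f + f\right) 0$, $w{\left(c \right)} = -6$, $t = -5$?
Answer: $0$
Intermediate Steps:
$D{\left(f,n \right)} = 0$ ($D{\left(f,n \right)} = 2 f 0 = 0$)
$V = 0$
$V \left(-26 - -14\right) = 0 \left(-26 - -14\right) = 0 \left(-26 + 14\right) = 0 \left(-12\right) = 0$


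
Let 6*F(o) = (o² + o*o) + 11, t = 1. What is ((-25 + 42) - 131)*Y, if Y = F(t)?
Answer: -247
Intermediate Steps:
F(o) = 11/6 + o²/3 (F(o) = ((o² + o*o) + 11)/6 = ((o² + o²) + 11)/6 = (2*o² + 11)/6 = (11 + 2*o²)/6 = 11/6 + o²/3)
Y = 13/6 (Y = 11/6 + (⅓)*1² = 11/6 + (⅓)*1 = 11/6 + ⅓ = 13/6 ≈ 2.1667)
((-25 + 42) - 131)*Y = ((-25 + 42) - 131)*(13/6) = (17 - 131)*(13/6) = -114*13/6 = -247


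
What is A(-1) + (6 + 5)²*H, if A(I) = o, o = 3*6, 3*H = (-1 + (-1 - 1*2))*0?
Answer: 18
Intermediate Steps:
H = 0 (H = ((-1 + (-1 - 1*2))*0)/3 = ((-1 + (-1 - 2))*0)/3 = ((-1 - 3)*0)/3 = (-4*0)/3 = (⅓)*0 = 0)
o = 18
A(I) = 18
A(-1) + (6 + 5)²*H = 18 + (6 + 5)²*0 = 18 + 11²*0 = 18 + 121*0 = 18 + 0 = 18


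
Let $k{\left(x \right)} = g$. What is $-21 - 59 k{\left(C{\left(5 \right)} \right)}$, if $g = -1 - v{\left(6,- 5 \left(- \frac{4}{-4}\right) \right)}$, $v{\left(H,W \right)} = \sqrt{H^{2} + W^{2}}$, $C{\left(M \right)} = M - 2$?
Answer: $38 + 59 \sqrt{61} \approx 498.8$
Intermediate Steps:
$C{\left(M \right)} = -2 + M$
$g = -1 - \sqrt{61}$ ($g = -1 - \sqrt{6^{2} + \left(- 5 \left(- \frac{4}{-4}\right)\right)^{2}} = -1 - \sqrt{36 + \left(- 5 \left(\left(-4\right) \left(- \frac{1}{4}\right)\right)\right)^{2}} = -1 - \sqrt{36 + \left(\left(-5\right) 1\right)^{2}} = -1 - \sqrt{36 + \left(-5\right)^{2}} = -1 - \sqrt{36 + 25} = -1 - \sqrt{61} \approx -8.8102$)
$k{\left(x \right)} = -1 - \sqrt{61}$
$-21 - 59 k{\left(C{\left(5 \right)} \right)} = -21 - 59 \left(-1 - \sqrt{61}\right) = -21 + \left(59 + 59 \sqrt{61}\right) = 38 + 59 \sqrt{61}$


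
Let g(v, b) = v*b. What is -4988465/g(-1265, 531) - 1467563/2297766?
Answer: 698436079243/102896259246 ≈ 6.7878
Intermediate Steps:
g(v, b) = b*v
-4988465/g(-1265, 531) - 1467563/2297766 = -4988465/(531*(-1265)) - 1467563/2297766 = -4988465/(-671715) - 1467563*1/2297766 = -4988465*(-1/671715) - 1467563/2297766 = 997693/134343 - 1467563/2297766 = 698436079243/102896259246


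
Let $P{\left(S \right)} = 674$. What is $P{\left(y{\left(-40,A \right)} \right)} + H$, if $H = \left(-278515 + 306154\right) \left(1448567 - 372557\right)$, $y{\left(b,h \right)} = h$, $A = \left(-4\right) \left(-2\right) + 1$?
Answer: $29739841064$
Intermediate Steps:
$A = 9$ ($A = 8 + 1 = 9$)
$H = 29739840390$ ($H = 27639 \cdot 1076010 = 29739840390$)
$P{\left(y{\left(-40,A \right)} \right)} + H = 674 + 29739840390 = 29739841064$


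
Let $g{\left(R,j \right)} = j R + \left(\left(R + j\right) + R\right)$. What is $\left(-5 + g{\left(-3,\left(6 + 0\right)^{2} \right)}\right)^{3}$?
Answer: $-571787$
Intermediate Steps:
$g{\left(R,j \right)} = j + 2 R + R j$ ($g{\left(R,j \right)} = R j + \left(j + 2 R\right) = j + 2 R + R j$)
$\left(-5 + g{\left(-3,\left(6 + 0\right)^{2} \right)}\right)^{3} = \left(-5 + \left(\left(6 + 0\right)^{2} + 2 \left(-3\right) - 3 \left(6 + 0\right)^{2}\right)\right)^{3} = \left(-5 - \left(6 + 72\right)\right)^{3} = \left(-5 - 78\right)^{3} = \left(-83\right)^{3} = -571787$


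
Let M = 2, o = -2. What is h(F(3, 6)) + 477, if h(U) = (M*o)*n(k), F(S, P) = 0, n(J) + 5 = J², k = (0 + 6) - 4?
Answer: 481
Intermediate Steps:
k = 2 (k = 6 - 4 = 2)
n(J) = -5 + J²
h(U) = 4 (h(U) = (2*(-2))*(-5 + 2²) = -4*(-5 + 4) = -4*(-1) = 4)
h(F(3, 6)) + 477 = 4 + 477 = 481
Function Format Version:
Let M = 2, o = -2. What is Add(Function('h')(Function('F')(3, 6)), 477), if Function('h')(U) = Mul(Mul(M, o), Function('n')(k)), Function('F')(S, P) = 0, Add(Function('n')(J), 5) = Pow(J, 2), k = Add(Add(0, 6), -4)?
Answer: 481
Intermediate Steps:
k = 2 (k = Add(6, -4) = 2)
Function('n')(J) = Add(-5, Pow(J, 2))
Function('h')(U) = 4 (Function('h')(U) = Mul(Mul(2, -2), Add(-5, Pow(2, 2))) = Mul(-4, Add(-5, 4)) = Mul(-4, -1) = 4)
Add(Function('h')(Function('F')(3, 6)), 477) = Add(4, 477) = 481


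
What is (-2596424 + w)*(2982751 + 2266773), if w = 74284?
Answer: -13240034461360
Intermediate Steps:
(-2596424 + w)*(2982751 + 2266773) = (-2596424 + 74284)*(2982751 + 2266773) = -2522140*5249524 = -13240034461360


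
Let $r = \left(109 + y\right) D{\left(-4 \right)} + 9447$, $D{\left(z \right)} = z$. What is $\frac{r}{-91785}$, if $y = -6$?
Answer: $- \frac{1807}{18357} \approx -0.098437$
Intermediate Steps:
$r = 9035$ ($r = \left(109 - 6\right) \left(-4\right) + 9447 = 103 \left(-4\right) + 9447 = -412 + 9447 = 9035$)
$\frac{r}{-91785} = \frac{9035}{-91785} = 9035 \left(- \frac{1}{91785}\right) = - \frac{1807}{18357}$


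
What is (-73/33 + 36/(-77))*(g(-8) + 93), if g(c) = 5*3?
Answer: -22284/77 ≈ -289.40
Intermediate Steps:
g(c) = 15
(-73/33 + 36/(-77))*(g(-8) + 93) = (-73/33 + 36/(-77))*(15 + 93) = (-73*1/33 + 36*(-1/77))*108 = (-73/33 - 36/77)*108 = -619/231*108 = -22284/77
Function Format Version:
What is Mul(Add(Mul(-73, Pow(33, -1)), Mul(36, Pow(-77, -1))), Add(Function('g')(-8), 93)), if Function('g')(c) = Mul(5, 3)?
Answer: Rational(-22284, 77) ≈ -289.40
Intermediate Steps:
Function('g')(c) = 15
Mul(Add(Mul(-73, Pow(33, -1)), Mul(36, Pow(-77, -1))), Add(Function('g')(-8), 93)) = Mul(Add(Mul(-73, Pow(33, -1)), Mul(36, Pow(-77, -1))), Add(15, 93)) = Mul(Add(Mul(-73, Rational(1, 33)), Mul(36, Rational(-1, 77))), 108) = Mul(Add(Rational(-73, 33), Rational(-36, 77)), 108) = Mul(Rational(-619, 231), 108) = Rational(-22284, 77)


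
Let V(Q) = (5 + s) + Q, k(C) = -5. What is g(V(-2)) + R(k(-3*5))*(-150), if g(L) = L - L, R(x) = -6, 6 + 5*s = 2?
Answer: 900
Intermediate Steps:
s = -⅘ (s = -6/5 + (⅕)*2 = -6/5 + ⅖ = -⅘ ≈ -0.80000)
V(Q) = 21/5 + Q (V(Q) = (5 - ⅘) + Q = 21/5 + Q)
g(L) = 0
g(V(-2)) + R(k(-3*5))*(-150) = 0 - 6*(-150) = 0 + 900 = 900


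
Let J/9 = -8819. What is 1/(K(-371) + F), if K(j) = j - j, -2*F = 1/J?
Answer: 158742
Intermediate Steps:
J = -79371 (J = 9*(-8819) = -79371)
F = 1/158742 (F = -1/2/(-79371) = -1/2*(-1/79371) = 1/158742 ≈ 6.2995e-6)
K(j) = 0
1/(K(-371) + F) = 1/(0 + 1/158742) = 1/(1/158742) = 158742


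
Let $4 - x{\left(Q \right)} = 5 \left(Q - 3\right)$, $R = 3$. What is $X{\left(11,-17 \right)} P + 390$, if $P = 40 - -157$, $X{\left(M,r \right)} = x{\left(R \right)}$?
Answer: $1178$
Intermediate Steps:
$x{\left(Q \right)} = 19 - 5 Q$ ($x{\left(Q \right)} = 4 - 5 \left(Q - 3\right) = 4 - 5 \left(-3 + Q\right) = 4 - \left(-15 + 5 Q\right) = 19 - 5 Q$)
$X{\left(M,r \right)} = 4$ ($X{\left(M,r \right)} = 19 - 15 = 4$)
$P = 197$ ($P = 40 + 157 = 197$)
$X{\left(11,-17 \right)} P + 390 = 4 \cdot 197 + 390 = 788 + 390 = 1178$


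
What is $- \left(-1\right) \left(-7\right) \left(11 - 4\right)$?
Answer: $-49$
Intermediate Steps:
$- \left(-1\right) \left(-7\right) \left(11 - 4\right) = - 7 \cdot 7 = \left(-1\right) 49 = -49$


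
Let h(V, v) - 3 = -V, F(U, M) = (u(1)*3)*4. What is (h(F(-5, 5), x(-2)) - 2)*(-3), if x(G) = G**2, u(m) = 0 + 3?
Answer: 105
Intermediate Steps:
u(m) = 3
F(U, M) = 36 (F(U, M) = (3*3)*4 = 9*4 = 36)
h(V, v) = 3 - V
(h(F(-5, 5), x(-2)) - 2)*(-3) = ((3 - 1*36) - 2)*(-3) = ((3 - 36) - 2)*(-3) = (-33 - 2)*(-3) = -35*(-3) = 105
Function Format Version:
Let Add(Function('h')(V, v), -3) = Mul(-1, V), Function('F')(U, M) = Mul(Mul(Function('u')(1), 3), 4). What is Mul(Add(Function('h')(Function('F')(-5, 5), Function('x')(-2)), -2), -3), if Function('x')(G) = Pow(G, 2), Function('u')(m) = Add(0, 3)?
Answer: 105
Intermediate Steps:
Function('u')(m) = 3
Function('F')(U, M) = 36 (Function('F')(U, M) = Mul(Mul(3, 3), 4) = Mul(9, 4) = 36)
Function('h')(V, v) = Add(3, Mul(-1, V))
Mul(Add(Function('h')(Function('F')(-5, 5), Function('x')(-2)), -2), -3) = Mul(Add(Add(3, Mul(-1, 36)), -2), -3) = Mul(Add(Add(3, -36), -2), -3) = Mul(Add(-33, -2), -3) = Mul(-35, -3) = 105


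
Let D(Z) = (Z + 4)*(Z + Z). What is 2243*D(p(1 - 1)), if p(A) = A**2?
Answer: 0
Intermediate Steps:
D(Z) = 2*Z*(4 + Z) (D(Z) = (4 + Z)*(2*Z) = 2*Z*(4 + Z))
2243*D(p(1 - 1)) = 2243*(2*(1 - 1)**2*(4 + (1 - 1)**2)) = 2243*(2*0**2*(4 + 0**2)) = 2243*(2*0*(4 + 0)) = 2243*(2*0*4) = 2243*0 = 0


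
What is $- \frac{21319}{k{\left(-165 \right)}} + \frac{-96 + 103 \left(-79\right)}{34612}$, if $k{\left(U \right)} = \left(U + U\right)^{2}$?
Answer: $- \frac{102154183}{235577925} \approx -0.43363$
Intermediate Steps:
$k{\left(U \right)} = 4 U^{2}$ ($k{\left(U \right)} = \left(2 U\right)^{2} = 4 U^{2}$)
$- \frac{21319}{k{\left(-165 \right)}} + \frac{-96 + 103 \left(-79\right)}{34612} = - \frac{21319}{4 \left(-165\right)^{2}} + \frac{-96 + 103 \left(-79\right)}{34612} = - \frac{21319}{4 \cdot 27225} + \left(-96 - 8137\right) \frac{1}{34612} = - \frac{21319}{108900} - \frac{8233}{34612} = - \frac{102154183}{235577925}$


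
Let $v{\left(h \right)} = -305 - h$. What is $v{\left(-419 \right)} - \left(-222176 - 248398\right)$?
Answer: $470688$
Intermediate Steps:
$v{\left(-419 \right)} - \left(-222176 - 248398\right) = \left(-305 - -419\right) - \left(-222176 - 248398\right) = \left(-305 + 419\right) - -470574 = 114 + 470574 = 470688$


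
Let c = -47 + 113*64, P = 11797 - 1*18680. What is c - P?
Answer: 14068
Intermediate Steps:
P = -6883 (P = 11797 - 18680 = -6883)
c = 7185 (c = -47 + 7232 = 7185)
c - P = 7185 - 1*(-6883) = 7185 + 6883 = 14068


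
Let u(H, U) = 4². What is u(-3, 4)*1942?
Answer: 31072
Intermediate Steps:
u(H, U) = 16
u(-3, 4)*1942 = 16*1942 = 31072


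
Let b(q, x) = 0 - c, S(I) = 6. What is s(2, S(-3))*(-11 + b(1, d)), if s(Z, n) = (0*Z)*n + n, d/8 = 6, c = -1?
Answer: -60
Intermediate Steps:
d = 48 (d = 8*6 = 48)
s(Z, n) = n (s(Z, n) = 0*n + n = 0 + n = n)
b(q, x) = 1 (b(q, x) = 0 - 1*(-1) = 0 + 1 = 1)
s(2, S(-3))*(-11 + b(1, d)) = 6*(-11 + 1) = 6*(-10) = -60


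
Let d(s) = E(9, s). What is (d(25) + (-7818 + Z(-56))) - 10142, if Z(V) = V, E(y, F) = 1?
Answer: -18015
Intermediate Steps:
d(s) = 1
(d(25) + (-7818 + Z(-56))) - 10142 = (1 + (-7818 - 56)) - 10142 = (1 - 7874) - 10142 = -7873 - 10142 = -18015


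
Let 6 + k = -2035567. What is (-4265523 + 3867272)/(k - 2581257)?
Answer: 398251/4616830 ≈ 0.086261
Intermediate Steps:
k = -2035573 (k = -6 - 2035567 = -2035573)
(-4265523 + 3867272)/(k - 2581257) = (-4265523 + 3867272)/(-2035573 - 2581257) = -398251/(-4616830) = -398251*(-1/4616830) = 398251/4616830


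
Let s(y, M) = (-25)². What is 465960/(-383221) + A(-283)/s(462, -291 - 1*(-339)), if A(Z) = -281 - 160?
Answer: -460225461/239513125 ≈ -1.9215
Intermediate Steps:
A(Z) = -441
s(y, M) = 625
465960/(-383221) + A(-283)/s(462, -291 - 1*(-339)) = 465960/(-383221) - 441/625 = 465960*(-1/383221) - 441*1/625 = -465960/383221 - 441/625 = -460225461/239513125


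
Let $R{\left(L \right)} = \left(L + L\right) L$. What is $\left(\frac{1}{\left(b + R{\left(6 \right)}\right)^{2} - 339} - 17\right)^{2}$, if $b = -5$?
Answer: $\frac{4977161401}{17222500} \approx 288.99$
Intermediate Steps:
$R{\left(L \right)} = 2 L^{2}$ ($R{\left(L \right)} = 2 L L = 2 L^{2}$)
$\left(\frac{1}{\left(b + R{\left(6 \right)}\right)^{2} - 339} - 17\right)^{2} = \left(\frac{1}{\left(-5 + 2 \cdot 6^{2}\right)^{2} - 339} - 17\right)^{2} = \left(\frac{1}{\left(-5 + 2 \cdot 36\right)^{2} - 339} - 17\right)^{2} = \left(\frac{1}{\left(-5 + 72\right)^{2} - 339} - 17\right)^{2} = \left(\frac{1}{67^{2} - 339} - 17\right)^{2} = \left(\frac{1}{4489 - 339} - 17\right)^{2} = \left(\frac{1}{4150} - 17\right)^{2} = \left(- \frac{70549}{4150}\right)^{2} = \frac{4977161401}{17222500}$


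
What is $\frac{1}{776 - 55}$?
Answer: $\frac{1}{721} \approx 0.001387$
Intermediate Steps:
$\frac{1}{776 - 55} = \frac{1}{721}$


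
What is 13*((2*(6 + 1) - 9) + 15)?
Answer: 260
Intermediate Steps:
13*((2*(6 + 1) - 9) + 15) = 13*((2*7 - 9) + 15) = 13*((14 - 9) + 15) = 13*(5 + 15) = 13*20 = 260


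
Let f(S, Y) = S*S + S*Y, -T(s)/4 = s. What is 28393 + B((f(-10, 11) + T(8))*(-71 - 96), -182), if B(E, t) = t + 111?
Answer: 28322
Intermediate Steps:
T(s) = -4*s
f(S, Y) = S**2 + S*Y
B(E, t) = 111 + t
28393 + B((f(-10, 11) + T(8))*(-71 - 96), -182) = 28393 + (111 - 182) = 28393 - 71 = 28322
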